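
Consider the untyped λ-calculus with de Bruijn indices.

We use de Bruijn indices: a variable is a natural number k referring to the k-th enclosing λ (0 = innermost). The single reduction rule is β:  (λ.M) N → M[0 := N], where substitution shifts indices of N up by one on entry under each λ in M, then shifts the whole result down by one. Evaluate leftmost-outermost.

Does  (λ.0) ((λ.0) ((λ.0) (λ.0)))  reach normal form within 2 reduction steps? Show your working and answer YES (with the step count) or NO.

Answer: NO — after 2 steps the term is (λ.0) (λ.0), not yet normal

Derivation:
  start: (λ.0) ((λ.0) ((λ.0) (λ.0)))
  [1] (λ.0) ((λ.0) (λ.0))
  [2] (λ.0) (λ.0)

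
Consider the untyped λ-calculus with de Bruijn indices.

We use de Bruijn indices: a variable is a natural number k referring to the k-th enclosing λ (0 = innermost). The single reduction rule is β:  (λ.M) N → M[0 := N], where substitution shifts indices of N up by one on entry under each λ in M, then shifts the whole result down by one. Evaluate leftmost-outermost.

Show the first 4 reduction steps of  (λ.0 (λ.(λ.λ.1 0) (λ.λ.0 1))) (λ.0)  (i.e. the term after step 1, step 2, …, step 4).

Answer: after 4 steps: λ.λ.λ.0 1

Derivation:
  start: (λ.0 (λ.(λ.λ.1 0) (λ.λ.0 1))) (λ.0)
  [1] (λ.0) (λ.(λ.λ.1 0) (λ.λ.0 1))
  [2] λ.(λ.λ.1 0) (λ.λ.0 1)
  [3] λ.λ.(λ.λ.0 1) 0
  [4] λ.λ.λ.0 1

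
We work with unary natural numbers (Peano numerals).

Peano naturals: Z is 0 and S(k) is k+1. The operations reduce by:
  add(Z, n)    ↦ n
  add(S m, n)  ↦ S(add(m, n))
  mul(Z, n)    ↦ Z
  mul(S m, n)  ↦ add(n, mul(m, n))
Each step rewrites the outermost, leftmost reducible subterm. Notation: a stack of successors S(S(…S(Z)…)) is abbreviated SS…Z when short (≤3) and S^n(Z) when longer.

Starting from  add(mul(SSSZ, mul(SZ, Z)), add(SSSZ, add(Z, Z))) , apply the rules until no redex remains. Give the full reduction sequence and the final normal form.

Answer: normal form = SSSZ  (in 22 steps)

Working:
  start: add(mul(SSSZ, mul(SZ, Z)), add(SSSZ, add(Z, Z)))
  [1] add(add(mul(SZ, Z), mul(SSZ, mul(SZ, Z))), add(SSSZ, add(Z, Z)))
  [2] add(add(add(Z, mul(Z, Z)), mul(SSZ, mul(SZ, Z))), add(SSSZ, add(Z, Z)))
  [3] add(add(mul(Z, Z), mul(SSZ, mul(SZ, Z))), add(SSSZ, add(Z, Z)))
  [4] add(add(Z, mul(SSZ, mul(SZ, Z))), add(SSSZ, add(Z, Z)))
  [5] add(mul(SSZ, mul(SZ, Z)), add(SSSZ, add(Z, Z)))
  [6] add(add(mul(SZ, Z), mul(SZ, mul(SZ, Z))), add(SSSZ, add(Z, Z)))
  [7] add(add(add(Z, mul(Z, Z)), mul(SZ, mul(SZ, Z))), add(SSSZ, add(Z, Z)))
  [8] add(add(mul(Z, Z), mul(SZ, mul(SZ, Z))), add(SSSZ, add(Z, Z)))
  [9] add(add(Z, mul(SZ, mul(SZ, Z))), add(SSSZ, add(Z, Z)))
  [10] add(mul(SZ, mul(SZ, Z)), add(SSSZ, add(Z, Z)))
  [11] add(add(mul(SZ, Z), mul(Z, mul(SZ, Z))), add(SSSZ, add(Z, Z)))
  [12] add(add(add(Z, mul(Z, Z)), mul(Z, mul(SZ, Z))), add(SSSZ, add(Z, Z)))
  [13] add(add(mul(Z, Z), mul(Z, mul(SZ, Z))), add(SSSZ, add(Z, Z)))
  [14] add(add(Z, mul(Z, mul(SZ, Z))), add(SSSZ, add(Z, Z)))
  [15] add(mul(Z, mul(SZ, Z)), add(SSSZ, add(Z, Z)))
  [16] add(Z, add(SSSZ, add(Z, Z)))
  [17] add(SSSZ, add(Z, Z))
  [18] S(add(SSZ, add(Z, Z)))
  [19] S(S(add(SZ, add(Z, Z))))
  [20] S(S(S(add(Z, add(Z, Z)))))
  [21] S(S(S(add(Z, Z))))
  [22] SSSZ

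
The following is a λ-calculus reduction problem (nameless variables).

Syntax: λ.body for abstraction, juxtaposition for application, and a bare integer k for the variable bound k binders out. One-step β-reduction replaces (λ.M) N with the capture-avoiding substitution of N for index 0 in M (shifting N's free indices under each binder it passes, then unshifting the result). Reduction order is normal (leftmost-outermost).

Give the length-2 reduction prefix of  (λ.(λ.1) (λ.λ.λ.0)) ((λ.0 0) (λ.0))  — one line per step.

  start: (λ.(λ.1) (λ.λ.λ.0)) ((λ.0 0) (λ.0))
  [1] (λ.(λ.0 0) (λ.0)) (λ.λ.λ.0)
  [2] (λ.0 0) (λ.0)

Answer: after 2 steps: (λ.0 0) (λ.0)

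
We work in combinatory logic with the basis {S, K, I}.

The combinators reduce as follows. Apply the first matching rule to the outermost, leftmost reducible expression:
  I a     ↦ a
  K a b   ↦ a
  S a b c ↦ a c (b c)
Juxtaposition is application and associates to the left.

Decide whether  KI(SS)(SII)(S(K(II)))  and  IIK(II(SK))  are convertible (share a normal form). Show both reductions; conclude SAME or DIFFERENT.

Answer: DIFFERENT — A ⇓ S(KI)(S(KI)), B ⇓ K(SK)

Working:
Term A:
  start: KI(SS)(SII)(S(K(II)))
  step 1: I(SII)(S(K(II)))
  step 2: SII(S(K(II)))
  step 3: I(S(K(II)))(I(S(K(II))))
  step 4: S(K(II))(I(S(K(II))))
  step 5: S(KI)(I(S(K(II))))
  step 6: S(KI)(S(K(II)))
  step 7: S(KI)(S(KI))

Term B:
  start: IIK(II(SK))
  step 1: IK(II(SK))
  step 2: K(II(SK))
  step 3: K(I(SK))
  step 4: K(SK)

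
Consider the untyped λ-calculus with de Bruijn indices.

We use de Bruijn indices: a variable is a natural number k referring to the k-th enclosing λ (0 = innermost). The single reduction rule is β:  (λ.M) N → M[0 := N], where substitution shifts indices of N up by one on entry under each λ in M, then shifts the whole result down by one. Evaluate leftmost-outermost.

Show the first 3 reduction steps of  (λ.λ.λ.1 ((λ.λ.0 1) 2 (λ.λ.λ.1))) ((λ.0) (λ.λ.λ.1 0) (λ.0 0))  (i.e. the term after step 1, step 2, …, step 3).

  start: (λ.λ.λ.1 ((λ.λ.0 1) 2 (λ.λ.λ.1))) ((λ.0) (λ.λ.λ.1 0) (λ.0 0))
  →1  λ.λ.1 ((λ.λ.0 1) ((λ.0) (λ.λ.λ.1 0) (λ.0 0)) (λ.λ.λ.1))
  →2  λ.λ.1 ((λ.0 ((λ.0) (λ.λ.λ.1 0) (λ.0 0))) (λ.λ.λ.1))
  →3  λ.λ.1 ((λ.λ.λ.1) ((λ.0) (λ.λ.λ.1 0) (λ.0 0)))

Answer: after 3 steps: λ.λ.1 ((λ.λ.λ.1) ((λ.0) (λ.λ.λ.1 0) (λ.0 0)))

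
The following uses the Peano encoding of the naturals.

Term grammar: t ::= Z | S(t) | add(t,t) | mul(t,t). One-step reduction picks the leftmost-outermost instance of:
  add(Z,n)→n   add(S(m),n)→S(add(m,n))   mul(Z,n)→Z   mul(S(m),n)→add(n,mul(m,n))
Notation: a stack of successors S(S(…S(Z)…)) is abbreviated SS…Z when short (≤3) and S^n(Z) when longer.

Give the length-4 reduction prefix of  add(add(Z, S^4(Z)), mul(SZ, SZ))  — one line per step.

  start: add(add(Z, S^4(Z)), mul(SZ, SZ))
  [1] add(S^4(Z), mul(SZ, SZ))
  [2] S(add(SSSZ, mul(SZ, SZ)))
  [3] S(S(add(SSZ, mul(SZ, SZ))))
  [4] S(S(S(add(SZ, mul(SZ, SZ)))))

Answer: after 4 steps: S(S(S(add(SZ, mul(SZ, SZ)))))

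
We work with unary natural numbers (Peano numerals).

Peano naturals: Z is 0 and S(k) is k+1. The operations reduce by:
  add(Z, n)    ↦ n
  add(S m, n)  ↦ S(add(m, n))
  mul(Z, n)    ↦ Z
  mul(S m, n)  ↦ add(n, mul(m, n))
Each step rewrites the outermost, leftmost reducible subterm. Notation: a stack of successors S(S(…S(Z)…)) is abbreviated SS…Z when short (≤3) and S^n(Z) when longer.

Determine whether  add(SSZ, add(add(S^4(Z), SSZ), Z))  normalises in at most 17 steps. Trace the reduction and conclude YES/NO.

  start: add(SSZ, add(add(S^4(Z), SSZ), Z))
  →1  S(add(SZ, add(add(S^4(Z), SSZ), Z)))
  →2  S(S(add(Z, add(add(S^4(Z), SSZ), Z))))
  →3  S(S(add(add(S^4(Z), SSZ), Z)))
  →4  S(S(add(S(add(SSSZ, SSZ)), Z)))
  →5  S(S(S(add(add(SSSZ, SSZ), Z))))
  →6  S(S(S(add(S(add(SSZ, SSZ)), Z))))
  →7  S(S(S(S(add(add(SSZ, SSZ), Z)))))
  →8  S(S(S(S(add(S(add(SZ, SSZ)), Z)))))
  →9  S(S(S(S(S(add(add(SZ, SSZ), Z))))))
  →10  S(S(S(S(S(add(S(add(Z, SSZ)), Z))))))
  →11  S(S(S(S(S(S(add(add(Z, SSZ), Z)))))))
  →12  S(S(S(S(S(S(add(SSZ, Z)))))))
  →13  S(S(S(S(S(S(S(add(SZ, Z))))))))
  →14  S(S(S(S(S(S(S(S(add(Z, Z)))))))))
  →15  S^8(Z)

Answer: YES — reaches normal form S^8(Z) in 15 ≤ 17 steps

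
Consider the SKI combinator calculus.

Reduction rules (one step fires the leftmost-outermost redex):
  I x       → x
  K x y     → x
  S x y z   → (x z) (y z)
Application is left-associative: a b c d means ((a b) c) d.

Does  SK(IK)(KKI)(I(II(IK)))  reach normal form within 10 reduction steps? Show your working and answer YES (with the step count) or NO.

  start: SK(IK)(KKI)(I(II(IK)))
  step 1: K(KKI)(IK(KKI))(I(II(IK)))
  step 2: KKI(I(II(IK)))
  step 3: K(I(II(IK)))
  step 4: K(II(IK))
  step 5: K(I(IK))
  step 6: K(IK)
  step 7: KK

Answer: YES — reaches normal form KK in 7 ≤ 10 steps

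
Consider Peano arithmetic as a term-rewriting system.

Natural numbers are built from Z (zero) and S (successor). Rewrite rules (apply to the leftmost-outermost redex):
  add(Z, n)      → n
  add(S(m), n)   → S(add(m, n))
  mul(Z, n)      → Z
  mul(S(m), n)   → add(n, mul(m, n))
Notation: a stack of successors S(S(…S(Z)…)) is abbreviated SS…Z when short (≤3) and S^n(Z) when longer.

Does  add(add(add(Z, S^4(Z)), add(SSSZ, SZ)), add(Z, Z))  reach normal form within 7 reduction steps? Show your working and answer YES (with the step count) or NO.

Answer: NO — after 7 steps the term is S(S(S(add(add(SZ, add(SSSZ, SZ)), add(Z, Z))))), not yet normal

Reduction:
  start: add(add(add(Z, S^4(Z)), add(SSSZ, SZ)), add(Z, Z))
  →1  add(add(S^4(Z), add(SSSZ, SZ)), add(Z, Z))
  →2  add(S(add(SSSZ, add(SSSZ, SZ))), add(Z, Z))
  →3  S(add(add(SSSZ, add(SSSZ, SZ)), add(Z, Z)))
  →4  S(add(S(add(SSZ, add(SSSZ, SZ))), add(Z, Z)))
  →5  S(S(add(add(SSZ, add(SSSZ, SZ)), add(Z, Z))))
  →6  S(S(add(S(add(SZ, add(SSSZ, SZ))), add(Z, Z))))
  →7  S(S(S(add(add(SZ, add(SSSZ, SZ)), add(Z, Z)))))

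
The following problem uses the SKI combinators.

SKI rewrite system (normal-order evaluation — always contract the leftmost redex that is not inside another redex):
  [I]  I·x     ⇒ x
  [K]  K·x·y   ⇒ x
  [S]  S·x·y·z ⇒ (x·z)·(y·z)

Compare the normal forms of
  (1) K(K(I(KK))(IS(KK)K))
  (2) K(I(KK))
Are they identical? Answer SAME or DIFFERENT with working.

Term A:
  start: K(K(I(KK))(IS(KK)K))
  →1  K(I(KK))
  →2  K(KK)

Term B:
  start: K(I(KK))
  →1  K(KK)

Answer: SAME — A ⇓ K(KK), B ⇓ K(KK)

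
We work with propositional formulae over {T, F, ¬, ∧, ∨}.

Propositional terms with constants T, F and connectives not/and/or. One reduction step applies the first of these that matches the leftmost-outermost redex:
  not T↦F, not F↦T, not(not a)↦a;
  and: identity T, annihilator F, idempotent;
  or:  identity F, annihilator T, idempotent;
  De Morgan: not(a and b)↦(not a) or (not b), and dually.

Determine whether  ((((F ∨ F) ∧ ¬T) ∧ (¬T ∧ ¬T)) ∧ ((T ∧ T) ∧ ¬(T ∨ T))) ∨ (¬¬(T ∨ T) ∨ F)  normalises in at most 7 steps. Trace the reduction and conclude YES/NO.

Answer: NO — after 7 steps the term is T ∨ T, not yet normal

Working:
  start: ((((F ∨ F) ∧ ¬T) ∧ (¬T ∧ ¬T)) ∧ ((T ∧ T) ∧ ¬(T ∨ T))) ∨ (¬¬(T ∨ T) ∨ F)
  →1  (((F ∧ ¬T) ∧ (¬T ∧ ¬T)) ∧ ((T ∧ T) ∧ ¬(T ∨ T))) ∨ (¬¬(T ∨ T) ∨ F)
  →2  ((F ∧ (¬T ∧ ¬T)) ∧ ((T ∧ T) ∧ ¬(T ∨ T))) ∨ (¬¬(T ∨ T) ∨ F)
  →3  (F ∧ ((T ∧ T) ∧ ¬(T ∨ T))) ∨ (¬¬(T ∨ T) ∨ F)
  →4  F ∨ (¬¬(T ∨ T) ∨ F)
  →5  ¬¬(T ∨ T) ∨ F
  →6  ¬¬(T ∨ T)
  →7  T ∨ T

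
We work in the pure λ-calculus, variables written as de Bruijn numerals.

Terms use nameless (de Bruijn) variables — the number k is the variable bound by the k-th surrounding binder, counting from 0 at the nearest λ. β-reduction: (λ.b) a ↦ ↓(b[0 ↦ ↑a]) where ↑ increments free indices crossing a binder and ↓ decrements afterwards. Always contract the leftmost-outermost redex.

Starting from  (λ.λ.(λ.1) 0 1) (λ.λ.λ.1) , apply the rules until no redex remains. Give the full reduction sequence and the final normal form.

  start: (λ.λ.(λ.1) 0 1) (λ.λ.λ.1)
  [1] λ.(λ.1) 0 (λ.λ.λ.1)
  [2] λ.0 (λ.λ.λ.1)

Answer: normal form = λ.0 (λ.λ.λ.1)  (in 2 steps)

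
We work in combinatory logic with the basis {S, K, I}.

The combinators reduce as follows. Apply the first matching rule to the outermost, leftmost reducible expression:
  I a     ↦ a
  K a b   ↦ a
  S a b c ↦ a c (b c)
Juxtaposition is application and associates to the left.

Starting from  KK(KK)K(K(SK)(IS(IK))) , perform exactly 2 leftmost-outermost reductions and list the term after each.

  start: KK(KK)K(K(SK)(IS(IK)))
  [1] KK(K(SK)(IS(IK)))
  [2] K

Answer: after 2 steps: K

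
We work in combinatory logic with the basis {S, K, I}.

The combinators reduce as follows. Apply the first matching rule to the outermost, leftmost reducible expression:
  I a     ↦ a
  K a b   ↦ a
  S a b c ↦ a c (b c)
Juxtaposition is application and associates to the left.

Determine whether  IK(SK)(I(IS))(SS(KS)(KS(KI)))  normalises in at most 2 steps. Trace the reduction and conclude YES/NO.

Answer: NO — after 2 steps the term is SK(SS(KS)(KS(KI))), not yet normal

Derivation:
  start: IK(SK)(I(IS))(SS(KS)(KS(KI)))
  [1] K(SK)(I(IS))(SS(KS)(KS(KI)))
  [2] SK(SS(KS)(KS(KI)))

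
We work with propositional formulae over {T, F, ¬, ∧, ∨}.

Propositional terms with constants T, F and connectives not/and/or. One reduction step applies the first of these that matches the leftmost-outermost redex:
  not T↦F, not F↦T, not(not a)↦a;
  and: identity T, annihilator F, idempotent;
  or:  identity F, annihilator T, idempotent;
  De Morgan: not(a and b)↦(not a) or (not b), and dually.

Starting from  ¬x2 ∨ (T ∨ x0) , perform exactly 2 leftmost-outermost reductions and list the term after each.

Answer: after 2 steps: T

Working:
  start: ¬x2 ∨ (T ∨ x0)
  →1  ¬x2 ∨ T
  →2  T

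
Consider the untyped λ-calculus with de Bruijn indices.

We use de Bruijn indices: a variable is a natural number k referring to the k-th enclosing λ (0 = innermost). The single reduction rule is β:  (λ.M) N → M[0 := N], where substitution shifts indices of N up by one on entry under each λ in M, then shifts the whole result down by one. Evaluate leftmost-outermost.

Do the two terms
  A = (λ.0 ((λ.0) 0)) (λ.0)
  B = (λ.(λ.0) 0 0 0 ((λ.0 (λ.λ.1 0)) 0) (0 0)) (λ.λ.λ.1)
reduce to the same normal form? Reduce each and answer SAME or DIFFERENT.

Term A:
  start: (λ.0 ((λ.0) 0)) (λ.0)
  step 1: (λ.0) ((λ.0) (λ.0))
  step 2: (λ.0) (λ.0)
  step 3: λ.0

Term B:
  start: (λ.(λ.0) 0 0 0 ((λ.0 (λ.λ.1 0)) 0) (0 0)) (λ.λ.λ.1)
  step 1: (λ.0) (λ.λ.λ.1) (λ.λ.λ.1) (λ.λ.λ.1) ((λ.0 (λ.λ.1 0)) (λ.λ.λ.1)) ((λ.λ.λ.1) (λ.λ.λ.1))
  step 2: (λ.λ.λ.1) (λ.λ.λ.1) (λ.λ.λ.1) ((λ.0 (λ.λ.1 0)) (λ.λ.λ.1)) ((λ.λ.λ.1) (λ.λ.λ.1))
  step 3: (λ.λ.1) (λ.λ.λ.1) ((λ.0 (λ.λ.1 0)) (λ.λ.λ.1)) ((λ.λ.λ.1) (λ.λ.λ.1))
  step 4: (λ.λ.λ.λ.1) ((λ.0 (λ.λ.1 0)) (λ.λ.λ.1)) ((λ.λ.λ.1) (λ.λ.λ.1))
  step 5: (λ.λ.λ.1) ((λ.λ.λ.1) (λ.λ.λ.1))
  step 6: λ.λ.1

Answer: DIFFERENT — A ⇓ λ.0, B ⇓ λ.λ.1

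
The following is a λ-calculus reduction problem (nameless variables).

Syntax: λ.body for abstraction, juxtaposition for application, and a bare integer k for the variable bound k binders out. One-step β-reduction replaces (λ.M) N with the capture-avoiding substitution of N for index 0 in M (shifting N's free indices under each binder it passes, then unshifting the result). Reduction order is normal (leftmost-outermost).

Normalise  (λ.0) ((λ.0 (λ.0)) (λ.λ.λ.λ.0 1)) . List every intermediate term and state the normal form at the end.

  start: (λ.0) ((λ.0 (λ.0)) (λ.λ.λ.λ.0 1))
  →1  (λ.0 (λ.0)) (λ.λ.λ.λ.0 1)
  →2  (λ.λ.λ.λ.0 1) (λ.0)
  →3  λ.λ.λ.0 1

Answer: normal form = λ.λ.λ.0 1  (in 3 steps)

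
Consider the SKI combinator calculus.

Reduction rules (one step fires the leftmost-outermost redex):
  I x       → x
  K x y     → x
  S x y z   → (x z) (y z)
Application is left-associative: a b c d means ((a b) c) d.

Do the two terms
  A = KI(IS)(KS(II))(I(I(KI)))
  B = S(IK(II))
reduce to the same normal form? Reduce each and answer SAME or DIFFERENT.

Answer: SAME — A ⇓ S(KI), B ⇓ S(KI)

Working:
Term A:
  start: KI(IS)(KS(II))(I(I(KI)))
  →1  I(KS(II))(I(I(KI)))
  →2  KS(II)(I(I(KI)))
  →3  S(I(I(KI)))
  →4  S(I(KI))
  →5  S(KI)

Term B:
  start: S(IK(II))
  →1  S(K(II))
  →2  S(KI)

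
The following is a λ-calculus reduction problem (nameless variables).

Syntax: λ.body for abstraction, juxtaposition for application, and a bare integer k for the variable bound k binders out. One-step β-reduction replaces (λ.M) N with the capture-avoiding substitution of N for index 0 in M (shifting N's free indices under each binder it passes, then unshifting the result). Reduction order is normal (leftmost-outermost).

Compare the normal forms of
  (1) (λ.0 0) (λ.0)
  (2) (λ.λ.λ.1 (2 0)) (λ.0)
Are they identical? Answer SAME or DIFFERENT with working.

Answer: DIFFERENT — A ⇓ λ.0, B ⇓ λ.λ.1 0

Reduction:
Term A:
  start: (λ.0 0) (λ.0)
  [1] (λ.0) (λ.0)
  [2] λ.0

Term B:
  start: (λ.λ.λ.1 (2 0)) (λ.0)
  [1] λ.λ.1 ((λ.0) 0)
  [2] λ.λ.1 0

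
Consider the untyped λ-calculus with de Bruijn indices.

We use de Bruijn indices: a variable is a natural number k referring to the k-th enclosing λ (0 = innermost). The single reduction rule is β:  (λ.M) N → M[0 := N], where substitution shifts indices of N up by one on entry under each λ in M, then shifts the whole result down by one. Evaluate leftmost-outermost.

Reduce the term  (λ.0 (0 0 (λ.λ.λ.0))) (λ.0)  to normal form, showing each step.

Answer: normal form = λ.λ.λ.0  (in 4 steps)

Working:
  start: (λ.0 (0 0 (λ.λ.λ.0))) (λ.0)
  step 1: (λ.0) ((λ.0) (λ.0) (λ.λ.λ.0))
  step 2: (λ.0) (λ.0) (λ.λ.λ.0)
  step 3: (λ.0) (λ.λ.λ.0)
  step 4: λ.λ.λ.0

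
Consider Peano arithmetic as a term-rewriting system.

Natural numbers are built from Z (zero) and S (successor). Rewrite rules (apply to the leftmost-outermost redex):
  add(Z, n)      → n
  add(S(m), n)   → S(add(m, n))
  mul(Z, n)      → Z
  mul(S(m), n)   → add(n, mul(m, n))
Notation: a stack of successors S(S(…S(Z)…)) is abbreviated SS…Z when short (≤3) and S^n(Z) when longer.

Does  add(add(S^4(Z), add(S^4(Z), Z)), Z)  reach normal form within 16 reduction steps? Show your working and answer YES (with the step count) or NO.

  start: add(add(S^4(Z), add(S^4(Z), Z)), Z)
  step 1: add(S(add(SSSZ, add(S^4(Z), Z))), Z)
  step 2: S(add(add(SSSZ, add(S^4(Z), Z)), Z))
  step 3: S(add(S(add(SSZ, add(S^4(Z), Z))), Z))
  step 4: S(S(add(add(SSZ, add(S^4(Z), Z)), Z)))
  step 5: S(S(add(S(add(SZ, add(S^4(Z), Z))), Z)))
  step 6: S(S(S(add(add(SZ, add(S^4(Z), Z)), Z))))
  step 7: S(S(S(add(S(add(Z, add(S^4(Z), Z))), Z))))
  step 8: S(S(S(S(add(add(Z, add(S^4(Z), Z)), Z)))))
  step 9: S(S(S(S(add(add(S^4(Z), Z), Z)))))
  step 10: S(S(S(S(add(S(add(SSSZ, Z)), Z)))))
  step 11: S(S(S(S(S(add(add(SSSZ, Z), Z))))))
  step 12: S(S(S(S(S(add(S(add(SSZ, Z)), Z))))))
  step 13: S(S(S(S(S(S(add(add(SSZ, Z), Z)))))))
  step 14: S(S(S(S(S(S(add(S(add(SZ, Z)), Z)))))))
  step 15: S(S(S(S(S(S(S(add(add(SZ, Z), Z))))))))
  step 16: S(S(S(S(S(S(S(add(S(add(Z, Z)), Z))))))))

Answer: NO — after 16 steps the term is S(S(S(S(S(S(S(add(S(add(Z, Z)), Z)))))))), not yet normal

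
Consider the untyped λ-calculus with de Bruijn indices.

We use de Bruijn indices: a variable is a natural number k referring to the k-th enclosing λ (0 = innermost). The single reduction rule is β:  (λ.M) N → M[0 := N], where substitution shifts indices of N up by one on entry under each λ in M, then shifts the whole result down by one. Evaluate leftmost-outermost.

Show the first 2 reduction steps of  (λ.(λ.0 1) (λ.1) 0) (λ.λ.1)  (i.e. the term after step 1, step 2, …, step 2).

  start: (λ.(λ.0 1) (λ.1) 0) (λ.λ.1)
  step 1: (λ.0 (λ.λ.1)) (λ.λ.λ.1) (λ.λ.1)
  step 2: (λ.λ.λ.1) (λ.λ.1) (λ.λ.1)

Answer: after 2 steps: (λ.λ.λ.1) (λ.λ.1) (λ.λ.1)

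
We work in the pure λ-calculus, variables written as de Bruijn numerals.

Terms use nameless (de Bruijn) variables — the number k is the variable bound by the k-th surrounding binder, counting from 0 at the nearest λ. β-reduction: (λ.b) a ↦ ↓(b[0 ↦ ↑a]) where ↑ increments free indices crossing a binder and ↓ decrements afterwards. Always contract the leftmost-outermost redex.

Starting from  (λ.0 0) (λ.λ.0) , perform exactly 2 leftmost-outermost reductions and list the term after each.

Answer: after 2 steps: λ.0

Working:
  start: (λ.0 0) (λ.λ.0)
  →1  (λ.λ.0) (λ.λ.0)
  →2  λ.0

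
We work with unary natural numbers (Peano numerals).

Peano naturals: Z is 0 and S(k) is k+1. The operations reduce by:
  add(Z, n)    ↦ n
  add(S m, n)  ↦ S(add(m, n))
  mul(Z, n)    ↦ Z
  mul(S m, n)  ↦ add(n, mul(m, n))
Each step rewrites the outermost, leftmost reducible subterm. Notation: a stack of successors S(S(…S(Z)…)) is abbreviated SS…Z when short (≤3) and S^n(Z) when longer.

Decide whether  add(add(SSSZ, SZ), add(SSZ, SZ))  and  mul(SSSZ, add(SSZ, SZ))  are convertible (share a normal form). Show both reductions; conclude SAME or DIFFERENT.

Answer: DIFFERENT — A ⇓ S^7(Z), B ⇓ S^9(Z)

Derivation:
Term A:
  start: add(add(SSSZ, SZ), add(SSZ, SZ))
  [1] add(S(add(SSZ, SZ)), add(SSZ, SZ))
  [2] S(add(add(SSZ, SZ), add(SSZ, SZ)))
  [3] S(add(S(add(SZ, SZ)), add(SSZ, SZ)))
  [4] S(S(add(add(SZ, SZ), add(SSZ, SZ))))
  [5] S(S(add(S(add(Z, SZ)), add(SSZ, SZ))))
  [6] S(S(S(add(add(Z, SZ), add(SSZ, SZ)))))
  [7] S(S(S(add(SZ, add(SSZ, SZ)))))
  [8] S(S(S(S(add(Z, add(SSZ, SZ))))))
  [9] S(S(S(S(add(SSZ, SZ)))))
  [10] S(S(S(S(S(add(SZ, SZ))))))
  [11] S(S(S(S(S(S(add(Z, SZ)))))))
  [12] S^7(Z)

Term B:
  start: mul(SSSZ, add(SSZ, SZ))
  [1] add(add(SSZ, SZ), mul(SSZ, add(SSZ, SZ)))
  [2] add(S(add(SZ, SZ)), mul(SSZ, add(SSZ, SZ)))
  [3] S(add(add(SZ, SZ), mul(SSZ, add(SSZ, SZ))))
  [4] S(add(S(add(Z, SZ)), mul(SSZ, add(SSZ, SZ))))
  [5] S(S(add(add(Z, SZ), mul(SSZ, add(SSZ, SZ)))))
  [6] S(S(add(SZ, mul(SSZ, add(SSZ, SZ)))))
  [7] S(S(S(add(Z, mul(SSZ, add(SSZ, SZ))))))
  [8] S(S(S(mul(SSZ, add(SSZ, SZ)))))
  [9] S(S(S(add(add(SSZ, SZ), mul(SZ, add(SSZ, SZ))))))
  [10] S(S(S(add(S(add(SZ, SZ)), mul(SZ, add(SSZ, SZ))))))
  [11] S(S(S(S(add(add(SZ, SZ), mul(SZ, add(SSZ, SZ)))))))
  [12] S(S(S(S(add(S(add(Z, SZ)), mul(SZ, add(SSZ, SZ)))))))
  [13] S(S(S(S(S(add(add(Z, SZ), mul(SZ, add(SSZ, SZ))))))))
  [14] S(S(S(S(S(add(SZ, mul(SZ, add(SSZ, SZ))))))))
  [15] S(S(S(S(S(S(add(Z, mul(SZ, add(SSZ, SZ)))))))))
  [16] S(S(S(S(S(S(mul(SZ, add(SSZ, SZ))))))))
  [17] S(S(S(S(S(S(add(add(SSZ, SZ), mul(Z, add(SSZ, SZ)))))))))
  [18] S(S(S(S(S(S(add(S(add(SZ, SZ)), mul(Z, add(SSZ, SZ)))))))))
  [19] S(S(S(S(S(S(S(add(add(SZ, SZ), mul(Z, add(SSZ, SZ))))))))))
  [20] S(S(S(S(S(S(S(add(S(add(Z, SZ)), mul(Z, add(SSZ, SZ))))))))))
  [21] S(S(S(S(S(S(S(S(add(add(Z, SZ), mul(Z, add(SSZ, SZ)))))))))))
  [22] S(S(S(S(S(S(S(S(add(SZ, mul(Z, add(SSZ, SZ)))))))))))
  [23] S(S(S(S(S(S(S(S(S(add(Z, mul(Z, add(SSZ, SZ))))))))))))
  [24] S(S(S(S(S(S(S(S(S(mul(Z, add(SSZ, SZ)))))))))))
  [25] S^9(Z)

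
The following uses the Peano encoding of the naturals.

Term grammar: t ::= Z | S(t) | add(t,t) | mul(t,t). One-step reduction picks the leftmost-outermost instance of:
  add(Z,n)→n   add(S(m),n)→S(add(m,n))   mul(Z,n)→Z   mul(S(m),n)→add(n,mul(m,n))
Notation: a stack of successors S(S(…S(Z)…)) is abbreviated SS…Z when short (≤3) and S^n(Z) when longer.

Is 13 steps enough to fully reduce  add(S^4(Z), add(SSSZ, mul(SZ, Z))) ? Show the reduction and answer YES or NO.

  start: add(S^4(Z), add(SSSZ, mul(SZ, Z)))
  →1  S(add(SSSZ, add(SSSZ, mul(SZ, Z))))
  →2  S(S(add(SSZ, add(SSSZ, mul(SZ, Z)))))
  →3  S(S(S(add(SZ, add(SSSZ, mul(SZ, Z))))))
  →4  S(S(S(S(add(Z, add(SSSZ, mul(SZ, Z)))))))
  →5  S(S(S(S(add(SSSZ, mul(SZ, Z))))))
  →6  S(S(S(S(S(add(SSZ, mul(SZ, Z)))))))
  →7  S(S(S(S(S(S(add(SZ, mul(SZ, Z))))))))
  →8  S(S(S(S(S(S(S(add(Z, mul(SZ, Z)))))))))
  →9  S(S(S(S(S(S(S(mul(SZ, Z))))))))
  →10  S(S(S(S(S(S(S(add(Z, mul(Z, Z)))))))))
  →11  S(S(S(S(S(S(S(mul(Z, Z))))))))
  →12  S^7(Z)

Answer: YES — reaches normal form S^7(Z) in 12 ≤ 13 steps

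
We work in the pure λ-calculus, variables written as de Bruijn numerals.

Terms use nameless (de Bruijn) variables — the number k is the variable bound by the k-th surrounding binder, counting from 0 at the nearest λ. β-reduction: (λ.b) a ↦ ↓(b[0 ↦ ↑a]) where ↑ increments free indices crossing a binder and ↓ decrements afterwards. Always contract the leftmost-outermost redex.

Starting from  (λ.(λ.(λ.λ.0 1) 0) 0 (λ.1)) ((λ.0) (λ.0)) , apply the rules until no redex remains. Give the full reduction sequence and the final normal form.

  start: (λ.(λ.(λ.λ.0 1) 0) 0 (λ.1)) ((λ.0) (λ.0))
  [1] (λ.(λ.λ.0 1) 0) ((λ.0) (λ.0)) (λ.(λ.0) (λ.0))
  [2] (λ.λ.0 1) ((λ.0) (λ.0)) (λ.(λ.0) (λ.0))
  [3] (λ.0 ((λ.0) (λ.0))) (λ.(λ.0) (λ.0))
  [4] (λ.(λ.0) (λ.0)) ((λ.0) (λ.0))
  [5] (λ.0) (λ.0)
  [6] λ.0

Answer: normal form = λ.0  (in 6 steps)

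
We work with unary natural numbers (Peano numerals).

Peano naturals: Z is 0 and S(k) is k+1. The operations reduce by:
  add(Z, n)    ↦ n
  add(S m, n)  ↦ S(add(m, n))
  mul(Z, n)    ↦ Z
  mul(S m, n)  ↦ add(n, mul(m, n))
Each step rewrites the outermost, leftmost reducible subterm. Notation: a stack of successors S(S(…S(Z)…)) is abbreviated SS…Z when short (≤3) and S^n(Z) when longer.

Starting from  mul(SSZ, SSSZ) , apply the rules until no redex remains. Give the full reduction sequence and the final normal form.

  start: mul(SSZ, SSSZ)
  step 1: add(SSSZ, mul(SZ, SSSZ))
  step 2: S(add(SSZ, mul(SZ, SSSZ)))
  step 3: S(S(add(SZ, mul(SZ, SSSZ))))
  step 4: S(S(S(add(Z, mul(SZ, SSSZ)))))
  step 5: S(S(S(mul(SZ, SSSZ))))
  step 6: S(S(S(add(SSSZ, mul(Z, SSSZ)))))
  step 7: S(S(S(S(add(SSZ, mul(Z, SSSZ))))))
  step 8: S(S(S(S(S(add(SZ, mul(Z, SSSZ)))))))
  step 9: S(S(S(S(S(S(add(Z, mul(Z, SSSZ))))))))
  step 10: S(S(S(S(S(S(mul(Z, SSSZ)))))))
  step 11: S^6(Z)

Answer: normal form = S^6(Z)  (in 11 steps)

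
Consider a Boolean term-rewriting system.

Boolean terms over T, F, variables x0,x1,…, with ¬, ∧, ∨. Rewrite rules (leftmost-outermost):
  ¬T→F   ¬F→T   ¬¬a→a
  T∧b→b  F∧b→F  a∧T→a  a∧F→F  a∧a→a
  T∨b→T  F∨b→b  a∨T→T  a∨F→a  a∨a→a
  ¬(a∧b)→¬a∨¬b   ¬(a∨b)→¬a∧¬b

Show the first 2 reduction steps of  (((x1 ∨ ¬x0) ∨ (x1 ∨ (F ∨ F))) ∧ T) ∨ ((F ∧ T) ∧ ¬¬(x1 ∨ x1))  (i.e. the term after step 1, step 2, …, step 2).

  start: (((x1 ∨ ¬x0) ∨ (x1 ∨ (F ∨ F))) ∧ T) ∨ ((F ∧ T) ∧ ¬¬(x1 ∨ x1))
  step 1: ((x1 ∨ ¬x0) ∨ (x1 ∨ (F ∨ F))) ∨ ((F ∧ T) ∧ ¬¬(x1 ∨ x1))
  step 2: ((x1 ∨ ¬x0) ∨ (x1 ∨ F)) ∨ ((F ∧ T) ∧ ¬¬(x1 ∨ x1))

Answer: after 2 steps: ((x1 ∨ ¬x0) ∨ (x1 ∨ F)) ∨ ((F ∧ T) ∧ ¬¬(x1 ∨ x1))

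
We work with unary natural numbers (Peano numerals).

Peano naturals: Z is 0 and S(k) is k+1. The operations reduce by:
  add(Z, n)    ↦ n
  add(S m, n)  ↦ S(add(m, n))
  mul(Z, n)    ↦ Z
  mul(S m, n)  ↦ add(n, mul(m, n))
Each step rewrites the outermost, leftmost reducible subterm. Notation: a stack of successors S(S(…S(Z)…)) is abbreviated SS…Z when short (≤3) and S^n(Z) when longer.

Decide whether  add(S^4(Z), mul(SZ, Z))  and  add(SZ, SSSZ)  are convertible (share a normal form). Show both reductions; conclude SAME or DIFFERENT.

Term A:
  start: add(S^4(Z), mul(SZ, Z))
  [1] S(add(SSSZ, mul(SZ, Z)))
  [2] S(S(add(SSZ, mul(SZ, Z))))
  [3] S(S(S(add(SZ, mul(SZ, Z)))))
  [4] S(S(S(S(add(Z, mul(SZ, Z))))))
  [5] S(S(S(S(mul(SZ, Z)))))
  [6] S(S(S(S(add(Z, mul(Z, Z))))))
  [7] S(S(S(S(mul(Z, Z)))))
  [8] S^4(Z)

Term B:
  start: add(SZ, SSSZ)
  [1] S(add(Z, SSSZ))
  [2] S^4(Z)

Answer: SAME — A ⇓ S^4(Z), B ⇓ S^4(Z)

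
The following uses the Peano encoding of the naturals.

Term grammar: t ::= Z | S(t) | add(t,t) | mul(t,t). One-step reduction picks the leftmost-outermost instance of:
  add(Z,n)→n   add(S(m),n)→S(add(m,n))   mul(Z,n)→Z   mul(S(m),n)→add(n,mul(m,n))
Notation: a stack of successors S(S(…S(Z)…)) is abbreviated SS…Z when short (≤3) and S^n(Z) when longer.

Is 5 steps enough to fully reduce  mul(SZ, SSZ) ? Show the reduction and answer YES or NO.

  start: mul(SZ, SSZ)
  step 1: add(SSZ, mul(Z, SSZ))
  step 2: S(add(SZ, mul(Z, SSZ)))
  step 3: S(S(add(Z, mul(Z, SSZ))))
  step 4: S(S(mul(Z, SSZ)))
  step 5: SSZ

Answer: YES — reaches normal form SSZ in 5 ≤ 5 steps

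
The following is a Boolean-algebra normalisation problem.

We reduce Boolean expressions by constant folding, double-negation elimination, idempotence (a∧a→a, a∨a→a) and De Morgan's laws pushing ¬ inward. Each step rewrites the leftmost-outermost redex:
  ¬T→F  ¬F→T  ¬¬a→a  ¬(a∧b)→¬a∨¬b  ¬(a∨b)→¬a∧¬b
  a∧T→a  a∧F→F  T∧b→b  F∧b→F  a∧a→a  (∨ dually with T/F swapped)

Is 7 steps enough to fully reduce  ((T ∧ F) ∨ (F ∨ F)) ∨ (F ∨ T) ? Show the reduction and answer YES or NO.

  start: ((T ∧ F) ∨ (F ∨ F)) ∨ (F ∨ T)
  step 1: (F ∨ (F ∨ F)) ∨ (F ∨ T)
  step 2: (F ∨ F) ∨ (F ∨ T)
  step 3: F ∨ (F ∨ T)
  step 4: F ∨ T
  step 5: T

Answer: YES — reaches normal form T in 5 ≤ 7 steps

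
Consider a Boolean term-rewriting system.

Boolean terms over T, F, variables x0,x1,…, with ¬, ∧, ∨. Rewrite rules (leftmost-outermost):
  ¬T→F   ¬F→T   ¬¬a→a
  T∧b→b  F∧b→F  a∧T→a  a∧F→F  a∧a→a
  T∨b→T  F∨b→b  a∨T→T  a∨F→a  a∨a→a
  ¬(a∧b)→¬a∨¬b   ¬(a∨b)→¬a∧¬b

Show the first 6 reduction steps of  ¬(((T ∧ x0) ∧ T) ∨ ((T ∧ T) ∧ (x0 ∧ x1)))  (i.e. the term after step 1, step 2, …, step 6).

  start: ¬(((T ∧ x0) ∧ T) ∨ ((T ∧ T) ∧ (x0 ∧ x1)))
  [1] ¬((T ∧ x0) ∧ T) ∧ ¬((T ∧ T) ∧ (x0 ∧ x1))
  [2] (¬(T ∧ x0) ∨ ¬T) ∧ ¬((T ∧ T) ∧ (x0 ∧ x1))
  [3] ((¬T ∨ ¬x0) ∨ ¬T) ∧ ¬((T ∧ T) ∧ (x0 ∧ x1))
  [4] ((F ∨ ¬x0) ∨ ¬T) ∧ ¬((T ∧ T) ∧ (x0 ∧ x1))
  [5] (¬x0 ∨ ¬T) ∧ ¬((T ∧ T) ∧ (x0 ∧ x1))
  [6] (¬x0 ∨ F) ∧ ¬((T ∧ T) ∧ (x0 ∧ x1))

Answer: after 6 steps: (¬x0 ∨ F) ∧ ¬((T ∧ T) ∧ (x0 ∧ x1))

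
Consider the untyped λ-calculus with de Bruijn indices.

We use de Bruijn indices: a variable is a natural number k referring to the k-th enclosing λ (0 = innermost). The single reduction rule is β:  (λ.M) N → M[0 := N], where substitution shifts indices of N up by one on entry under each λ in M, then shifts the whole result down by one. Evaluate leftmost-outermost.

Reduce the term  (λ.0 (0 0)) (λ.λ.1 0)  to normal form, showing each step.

Answer: normal form = λ.λ.1 0  (in 5 steps)

Reduction:
  start: (λ.0 (0 0)) (λ.λ.1 0)
  step 1: (λ.λ.1 0) ((λ.λ.1 0) (λ.λ.1 0))
  step 2: λ.(λ.λ.1 0) (λ.λ.1 0) 0
  step 3: λ.(λ.(λ.λ.1 0) 0) 0
  step 4: λ.(λ.λ.1 0) 0
  step 5: λ.λ.1 0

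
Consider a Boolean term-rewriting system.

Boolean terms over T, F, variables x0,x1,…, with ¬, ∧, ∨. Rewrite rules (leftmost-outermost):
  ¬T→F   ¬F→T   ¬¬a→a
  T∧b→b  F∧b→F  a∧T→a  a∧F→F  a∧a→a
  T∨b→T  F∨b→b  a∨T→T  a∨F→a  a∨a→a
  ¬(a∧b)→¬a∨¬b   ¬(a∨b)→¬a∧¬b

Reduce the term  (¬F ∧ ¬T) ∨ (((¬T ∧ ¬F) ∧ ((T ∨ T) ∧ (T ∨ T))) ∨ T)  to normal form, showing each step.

Answer: normal form = T  (in 5 steps)

Working:
  start: (¬F ∧ ¬T) ∨ (((¬T ∧ ¬F) ∧ ((T ∨ T) ∧ (T ∨ T))) ∨ T)
  →1  (T ∧ ¬T) ∨ (((¬T ∧ ¬F) ∧ ((T ∨ T) ∧ (T ∨ T))) ∨ T)
  →2  ¬T ∨ (((¬T ∧ ¬F) ∧ ((T ∨ T) ∧ (T ∨ T))) ∨ T)
  →3  F ∨ (((¬T ∧ ¬F) ∧ ((T ∨ T) ∧ (T ∨ T))) ∨ T)
  →4  ((¬T ∧ ¬F) ∧ ((T ∨ T) ∧ (T ∨ T))) ∨ T
  →5  T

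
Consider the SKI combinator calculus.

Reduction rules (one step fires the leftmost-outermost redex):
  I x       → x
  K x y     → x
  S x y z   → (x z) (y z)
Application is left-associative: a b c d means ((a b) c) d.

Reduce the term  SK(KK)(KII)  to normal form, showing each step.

Answer: normal form = I  (in 3 steps)

Derivation:
  start: SK(KK)(KII)
  →1  K(KII)(KK(KII))
  →2  KII
  →3  I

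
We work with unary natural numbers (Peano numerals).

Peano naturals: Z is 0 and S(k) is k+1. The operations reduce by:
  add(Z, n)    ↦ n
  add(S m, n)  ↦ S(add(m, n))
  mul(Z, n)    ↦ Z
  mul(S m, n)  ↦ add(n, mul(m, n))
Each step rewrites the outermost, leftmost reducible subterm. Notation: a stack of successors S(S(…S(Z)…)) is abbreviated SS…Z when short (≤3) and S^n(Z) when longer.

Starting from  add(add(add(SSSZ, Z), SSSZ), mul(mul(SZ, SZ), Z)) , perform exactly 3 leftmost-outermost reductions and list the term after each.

  start: add(add(add(SSSZ, Z), SSSZ), mul(mul(SZ, SZ), Z))
  →1  add(add(S(add(SSZ, Z)), SSSZ), mul(mul(SZ, SZ), Z))
  →2  add(S(add(add(SSZ, Z), SSSZ)), mul(mul(SZ, SZ), Z))
  →3  S(add(add(add(SSZ, Z), SSSZ), mul(mul(SZ, SZ), Z)))

Answer: after 3 steps: S(add(add(add(SSZ, Z), SSSZ), mul(mul(SZ, SZ), Z)))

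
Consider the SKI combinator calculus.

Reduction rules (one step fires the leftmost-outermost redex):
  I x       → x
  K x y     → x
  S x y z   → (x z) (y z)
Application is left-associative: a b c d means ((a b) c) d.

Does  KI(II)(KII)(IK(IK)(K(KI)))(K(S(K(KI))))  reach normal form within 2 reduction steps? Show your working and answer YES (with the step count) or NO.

  start: KI(II)(KII)(IK(IK)(K(KI)))(K(S(K(KI))))
  →1  I(KII)(IK(IK)(K(KI)))(K(S(K(KI))))
  →2  KII(IK(IK)(K(KI)))(K(S(K(KI))))

Answer: NO — after 2 steps the term is KII(IK(IK)(K(KI)))(K(S(K(KI)))), not yet normal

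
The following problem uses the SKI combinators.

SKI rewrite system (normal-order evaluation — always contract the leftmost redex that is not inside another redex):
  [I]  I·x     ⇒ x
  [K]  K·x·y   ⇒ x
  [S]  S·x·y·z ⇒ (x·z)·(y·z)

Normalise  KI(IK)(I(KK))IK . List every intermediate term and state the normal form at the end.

  start: KI(IK)(I(KK))IK
  [1] I(I(KK))IK
  [2] I(KK)IK
  [3] KKIK
  [4] KK

Answer: normal form = KK  (in 4 steps)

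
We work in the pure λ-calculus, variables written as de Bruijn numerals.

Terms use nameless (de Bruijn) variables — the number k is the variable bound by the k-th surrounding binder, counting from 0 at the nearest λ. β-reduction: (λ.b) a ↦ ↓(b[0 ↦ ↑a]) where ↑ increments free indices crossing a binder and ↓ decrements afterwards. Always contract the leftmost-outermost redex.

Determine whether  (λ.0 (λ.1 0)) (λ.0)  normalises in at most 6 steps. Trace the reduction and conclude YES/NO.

  start: (λ.0 (λ.1 0)) (λ.0)
  [1] (λ.0) (λ.(λ.0) 0)
  [2] λ.(λ.0) 0
  [3] λ.0

Answer: YES — reaches normal form λ.0 in 3 ≤ 6 steps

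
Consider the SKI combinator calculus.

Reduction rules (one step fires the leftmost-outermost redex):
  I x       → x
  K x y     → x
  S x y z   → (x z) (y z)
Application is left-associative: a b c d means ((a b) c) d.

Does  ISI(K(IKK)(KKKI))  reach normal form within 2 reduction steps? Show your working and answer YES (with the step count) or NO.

Answer: NO — after 2 steps the term is SI(IKK), not yet normal

Derivation:
  start: ISI(K(IKK)(KKKI))
  step 1: SI(K(IKK)(KKKI))
  step 2: SI(IKK)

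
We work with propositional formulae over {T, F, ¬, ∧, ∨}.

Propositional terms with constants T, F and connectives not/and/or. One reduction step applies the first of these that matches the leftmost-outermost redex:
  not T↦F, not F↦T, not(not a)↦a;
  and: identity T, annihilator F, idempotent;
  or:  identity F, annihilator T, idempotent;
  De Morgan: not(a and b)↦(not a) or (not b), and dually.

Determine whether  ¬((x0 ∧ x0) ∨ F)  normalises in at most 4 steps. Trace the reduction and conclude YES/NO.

Answer: NO — after 4 steps the term is ¬x0 ∧ T, not yet normal

Reduction:
  start: ¬((x0 ∧ x0) ∨ F)
  step 1: ¬(x0 ∧ x0) ∧ ¬F
  step 2: (¬x0 ∨ ¬x0) ∧ ¬F
  step 3: ¬x0 ∧ ¬F
  step 4: ¬x0 ∧ T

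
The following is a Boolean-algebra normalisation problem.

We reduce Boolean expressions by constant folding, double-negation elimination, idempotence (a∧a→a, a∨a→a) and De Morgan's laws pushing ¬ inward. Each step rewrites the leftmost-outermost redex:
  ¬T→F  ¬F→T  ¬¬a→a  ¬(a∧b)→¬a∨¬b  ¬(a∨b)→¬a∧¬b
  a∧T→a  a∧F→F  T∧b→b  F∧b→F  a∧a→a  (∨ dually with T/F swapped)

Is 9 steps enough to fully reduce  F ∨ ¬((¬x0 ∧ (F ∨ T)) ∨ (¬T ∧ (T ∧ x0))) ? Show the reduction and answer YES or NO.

Answer: NO — after 9 steps the term is x0 ∧ ¬(¬T ∧ (T ∧ x0)), not yet normal

Derivation:
  start: F ∨ ¬((¬x0 ∧ (F ∨ T)) ∨ (¬T ∧ (T ∧ x0)))
  →1  ¬((¬x0 ∧ (F ∨ T)) ∨ (¬T ∧ (T ∧ x0)))
  →2  ¬(¬x0 ∧ (F ∨ T)) ∧ ¬(¬T ∧ (T ∧ x0))
  →3  (¬¬x0 ∨ ¬(F ∨ T)) ∧ ¬(¬T ∧ (T ∧ x0))
  →4  (x0 ∨ ¬(F ∨ T)) ∧ ¬(¬T ∧ (T ∧ x0))
  →5  (x0 ∨ (¬F ∧ ¬T)) ∧ ¬(¬T ∧ (T ∧ x0))
  →6  (x0 ∨ (T ∧ ¬T)) ∧ ¬(¬T ∧ (T ∧ x0))
  →7  (x0 ∨ ¬T) ∧ ¬(¬T ∧ (T ∧ x0))
  →8  (x0 ∨ F) ∧ ¬(¬T ∧ (T ∧ x0))
  →9  x0 ∧ ¬(¬T ∧ (T ∧ x0))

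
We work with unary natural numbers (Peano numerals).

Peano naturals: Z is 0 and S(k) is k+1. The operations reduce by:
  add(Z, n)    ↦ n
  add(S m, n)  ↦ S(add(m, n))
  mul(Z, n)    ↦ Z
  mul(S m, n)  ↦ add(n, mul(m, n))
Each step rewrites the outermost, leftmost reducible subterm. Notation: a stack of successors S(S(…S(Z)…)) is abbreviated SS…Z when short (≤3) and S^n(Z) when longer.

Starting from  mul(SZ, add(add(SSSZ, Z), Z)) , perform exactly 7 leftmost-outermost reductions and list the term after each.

  start: mul(SZ, add(add(SSSZ, Z), Z))
  step 1: add(add(add(SSSZ, Z), Z), mul(Z, add(add(SSSZ, Z), Z)))
  step 2: add(add(S(add(SSZ, Z)), Z), mul(Z, add(add(SSSZ, Z), Z)))
  step 3: add(S(add(add(SSZ, Z), Z)), mul(Z, add(add(SSSZ, Z), Z)))
  step 4: S(add(add(add(SSZ, Z), Z), mul(Z, add(add(SSSZ, Z), Z))))
  step 5: S(add(add(S(add(SZ, Z)), Z), mul(Z, add(add(SSSZ, Z), Z))))
  step 6: S(add(S(add(add(SZ, Z), Z)), mul(Z, add(add(SSSZ, Z), Z))))
  step 7: S(S(add(add(add(SZ, Z), Z), mul(Z, add(add(SSSZ, Z), Z)))))

Answer: after 7 steps: S(S(add(add(add(SZ, Z), Z), mul(Z, add(add(SSSZ, Z), Z)))))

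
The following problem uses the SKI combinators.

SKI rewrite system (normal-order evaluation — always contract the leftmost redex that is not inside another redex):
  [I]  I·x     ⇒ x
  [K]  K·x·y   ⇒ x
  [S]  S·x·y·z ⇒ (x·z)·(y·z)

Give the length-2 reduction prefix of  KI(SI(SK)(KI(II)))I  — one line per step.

Answer: after 2 steps: I

Working:
  start: KI(SI(SK)(KI(II)))I
  [1] II
  [2] I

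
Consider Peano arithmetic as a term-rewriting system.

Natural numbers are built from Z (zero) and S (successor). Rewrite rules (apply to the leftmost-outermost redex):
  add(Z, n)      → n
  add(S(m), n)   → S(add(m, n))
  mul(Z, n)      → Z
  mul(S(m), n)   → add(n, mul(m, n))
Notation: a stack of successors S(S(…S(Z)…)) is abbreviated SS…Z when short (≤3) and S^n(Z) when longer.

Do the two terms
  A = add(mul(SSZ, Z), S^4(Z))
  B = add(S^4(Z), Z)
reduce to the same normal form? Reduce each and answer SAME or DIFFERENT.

Answer: SAME — A ⇓ S^4(Z), B ⇓ S^4(Z)

Reduction:
Term A:
  start: add(mul(SSZ, Z), S^4(Z))
  [1] add(add(Z, mul(SZ, Z)), S^4(Z))
  [2] add(mul(SZ, Z), S^4(Z))
  [3] add(add(Z, mul(Z, Z)), S^4(Z))
  [4] add(mul(Z, Z), S^4(Z))
  [5] add(Z, S^4(Z))
  [6] S^4(Z)

Term B:
  start: add(S^4(Z), Z)
  [1] S(add(SSSZ, Z))
  [2] S(S(add(SSZ, Z)))
  [3] S(S(S(add(SZ, Z))))
  [4] S(S(S(S(add(Z, Z)))))
  [5] S^4(Z)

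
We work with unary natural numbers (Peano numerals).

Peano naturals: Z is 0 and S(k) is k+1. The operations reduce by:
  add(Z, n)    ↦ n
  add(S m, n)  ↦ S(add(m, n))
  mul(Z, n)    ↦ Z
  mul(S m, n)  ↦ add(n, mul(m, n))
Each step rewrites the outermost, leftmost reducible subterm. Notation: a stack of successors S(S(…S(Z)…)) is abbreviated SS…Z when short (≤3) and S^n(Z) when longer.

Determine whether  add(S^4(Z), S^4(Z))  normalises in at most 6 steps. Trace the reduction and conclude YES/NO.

  start: add(S^4(Z), S^4(Z))
  [1] S(add(SSSZ, S^4(Z)))
  [2] S(S(add(SSZ, S^4(Z))))
  [3] S(S(S(add(SZ, S^4(Z)))))
  [4] S(S(S(S(add(Z, S^4(Z))))))
  [5] S^8(Z)

Answer: YES — reaches normal form S^8(Z) in 5 ≤ 6 steps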